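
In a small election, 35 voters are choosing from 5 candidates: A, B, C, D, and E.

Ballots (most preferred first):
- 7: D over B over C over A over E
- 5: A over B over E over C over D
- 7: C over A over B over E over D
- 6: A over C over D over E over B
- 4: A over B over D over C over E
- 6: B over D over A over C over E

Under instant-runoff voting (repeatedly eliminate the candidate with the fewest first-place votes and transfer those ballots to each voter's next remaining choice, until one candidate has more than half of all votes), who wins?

A

Round 1: A 15, B 6, C 7, D 7, E 0. E eliminated.
Round 2: A 15, B 6, C 7, D 7. B eliminated.
Round 3: A 15, C 7, D 13. C eliminated.
Round 4: A 22, D 13. A has a majority (≥18).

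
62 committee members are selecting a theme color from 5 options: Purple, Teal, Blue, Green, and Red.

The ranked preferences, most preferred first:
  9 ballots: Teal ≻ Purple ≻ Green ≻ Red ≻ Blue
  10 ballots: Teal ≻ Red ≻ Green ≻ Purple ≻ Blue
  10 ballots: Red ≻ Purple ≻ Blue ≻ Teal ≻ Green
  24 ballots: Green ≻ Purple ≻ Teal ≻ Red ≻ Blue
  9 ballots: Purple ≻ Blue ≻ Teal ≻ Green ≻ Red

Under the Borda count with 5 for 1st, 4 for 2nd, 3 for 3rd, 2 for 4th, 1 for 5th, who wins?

Purple

Purple: 9×4 + 10×2 + 10×4 + 24×4 + 9×5 = 237
Teal: 9×5 + 10×5 + 10×2 + 24×3 + 9×3 = 214
Blue: 9×1 + 10×1 + 10×3 + 24×1 + 9×4 = 109
Green: 9×3 + 10×3 + 10×1 + 24×5 + 9×2 = 205
Red: 9×2 + 10×4 + 10×5 + 24×2 + 9×1 = 165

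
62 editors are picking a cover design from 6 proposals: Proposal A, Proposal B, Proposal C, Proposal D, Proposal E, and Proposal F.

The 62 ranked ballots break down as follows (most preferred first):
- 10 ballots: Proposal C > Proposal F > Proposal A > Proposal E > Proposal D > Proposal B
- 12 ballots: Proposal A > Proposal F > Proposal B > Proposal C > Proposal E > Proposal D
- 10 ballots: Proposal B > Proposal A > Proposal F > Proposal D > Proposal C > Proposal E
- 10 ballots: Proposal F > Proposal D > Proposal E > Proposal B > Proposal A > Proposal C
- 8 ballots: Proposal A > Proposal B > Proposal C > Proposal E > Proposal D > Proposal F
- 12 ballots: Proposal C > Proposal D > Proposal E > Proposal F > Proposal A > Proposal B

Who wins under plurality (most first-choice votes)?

First-place votes: Proposal A 20, Proposal B 10, Proposal C 22, Proposal D 0, Proposal E 0, Proposal F 10.

Proposal C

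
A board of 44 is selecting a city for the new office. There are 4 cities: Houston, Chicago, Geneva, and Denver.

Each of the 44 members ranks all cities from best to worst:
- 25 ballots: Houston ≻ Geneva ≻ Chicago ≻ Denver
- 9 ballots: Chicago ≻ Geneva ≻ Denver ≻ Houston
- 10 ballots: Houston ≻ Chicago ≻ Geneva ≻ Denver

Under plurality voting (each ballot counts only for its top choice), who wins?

First-place votes: Houston 35, Chicago 9, Geneva 0, Denver 0.

Houston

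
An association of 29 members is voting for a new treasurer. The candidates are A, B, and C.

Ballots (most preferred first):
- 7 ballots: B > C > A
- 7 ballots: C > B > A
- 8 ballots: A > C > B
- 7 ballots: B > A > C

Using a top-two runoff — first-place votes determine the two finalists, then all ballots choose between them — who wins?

Round 1 first-place votes: A 8, B 14, C 7. B and A advance.
Runoff: B is ranked above A on 21 ballots, A above B on 8.

B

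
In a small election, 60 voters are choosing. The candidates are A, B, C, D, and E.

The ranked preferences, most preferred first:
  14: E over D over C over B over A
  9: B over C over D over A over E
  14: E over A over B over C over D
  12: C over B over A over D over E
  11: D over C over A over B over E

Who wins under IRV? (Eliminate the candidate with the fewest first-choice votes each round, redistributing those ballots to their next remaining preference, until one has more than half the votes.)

Round 1: A 0, B 9, C 12, D 11, E 28. A eliminated.
Round 2: B 9, C 12, D 11, E 28. B eliminated.
Round 3: C 21, D 11, E 28. D eliminated.
Round 4: C 32, E 28. C has a majority (≥31).

C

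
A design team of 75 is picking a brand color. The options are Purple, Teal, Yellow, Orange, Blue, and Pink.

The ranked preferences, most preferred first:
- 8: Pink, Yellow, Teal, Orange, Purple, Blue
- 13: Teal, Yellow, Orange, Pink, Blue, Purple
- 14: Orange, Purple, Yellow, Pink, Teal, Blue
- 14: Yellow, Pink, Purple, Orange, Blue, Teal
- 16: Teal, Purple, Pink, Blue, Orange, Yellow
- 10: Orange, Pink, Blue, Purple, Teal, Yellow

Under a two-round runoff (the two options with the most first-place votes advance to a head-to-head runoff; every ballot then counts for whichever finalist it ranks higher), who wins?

Round 1 first-place votes: Purple 0, Teal 29, Yellow 14, Orange 24, Blue 0, Pink 8. Teal and Orange advance.
Runoff: Teal is ranked above Orange on 37 ballots, Orange above Teal on 38.

Orange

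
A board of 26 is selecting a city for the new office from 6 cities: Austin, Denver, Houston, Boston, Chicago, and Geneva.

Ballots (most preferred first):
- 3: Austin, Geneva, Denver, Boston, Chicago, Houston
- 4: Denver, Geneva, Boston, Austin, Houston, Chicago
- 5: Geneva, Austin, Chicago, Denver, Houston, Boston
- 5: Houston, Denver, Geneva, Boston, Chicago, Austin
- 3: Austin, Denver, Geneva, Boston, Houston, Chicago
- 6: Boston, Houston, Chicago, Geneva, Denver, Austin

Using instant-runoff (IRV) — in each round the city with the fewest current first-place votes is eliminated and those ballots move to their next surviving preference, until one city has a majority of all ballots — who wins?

Round 1: Austin 6, Denver 4, Houston 5, Boston 6, Chicago 0, Geneva 5. Chicago eliminated.
Round 2: Austin 6, Denver 4, Houston 5, Boston 6, Geneva 5. Denver eliminated.
Round 3: Austin 6, Houston 5, Boston 6, Geneva 9. Houston eliminated.
Round 4: Austin 6, Boston 6, Geneva 14. Geneva has a majority (≥14).

Geneva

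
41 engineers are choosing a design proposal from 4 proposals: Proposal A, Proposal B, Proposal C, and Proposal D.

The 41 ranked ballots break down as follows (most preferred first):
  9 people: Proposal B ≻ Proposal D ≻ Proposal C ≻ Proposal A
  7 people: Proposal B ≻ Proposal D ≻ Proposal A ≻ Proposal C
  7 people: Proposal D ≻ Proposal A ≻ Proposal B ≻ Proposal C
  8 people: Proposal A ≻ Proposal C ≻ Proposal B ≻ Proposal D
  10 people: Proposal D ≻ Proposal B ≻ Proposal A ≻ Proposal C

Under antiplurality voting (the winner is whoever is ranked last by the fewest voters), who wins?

Proposal B

Last-place votes: Proposal A 9, Proposal B 0, Proposal C 24, Proposal D 8.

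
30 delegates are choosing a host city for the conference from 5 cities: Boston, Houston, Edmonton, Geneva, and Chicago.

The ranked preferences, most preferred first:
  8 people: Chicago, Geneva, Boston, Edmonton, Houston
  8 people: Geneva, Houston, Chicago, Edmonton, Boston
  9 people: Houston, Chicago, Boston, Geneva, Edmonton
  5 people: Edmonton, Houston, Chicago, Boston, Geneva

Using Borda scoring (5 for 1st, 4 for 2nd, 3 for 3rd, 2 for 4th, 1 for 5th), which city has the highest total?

Chicago

Boston: 8×3 + 8×1 + 9×3 + 5×2 = 69
Houston: 8×1 + 8×4 + 9×5 + 5×4 = 105
Edmonton: 8×2 + 8×2 + 9×1 + 5×5 = 66
Geneva: 8×4 + 8×5 + 9×2 + 5×1 = 95
Chicago: 8×5 + 8×3 + 9×4 + 5×3 = 115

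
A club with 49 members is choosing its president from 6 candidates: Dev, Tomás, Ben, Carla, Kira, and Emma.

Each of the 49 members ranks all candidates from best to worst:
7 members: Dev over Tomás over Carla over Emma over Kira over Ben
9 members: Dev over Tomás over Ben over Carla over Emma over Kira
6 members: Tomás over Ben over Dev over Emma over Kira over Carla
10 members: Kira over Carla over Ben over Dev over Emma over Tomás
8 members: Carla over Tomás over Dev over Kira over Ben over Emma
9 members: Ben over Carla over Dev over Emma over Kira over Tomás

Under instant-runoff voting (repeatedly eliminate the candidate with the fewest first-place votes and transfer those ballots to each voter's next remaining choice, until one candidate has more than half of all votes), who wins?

Round 1: Dev 16, Tomás 6, Ben 9, Carla 8, Kira 10, Emma 0. Emma eliminated.
Round 2: Dev 16, Tomás 6, Ben 9, Carla 8, Kira 10. Tomás eliminated.
Round 3: Dev 16, Ben 15, Carla 8, Kira 10. Carla eliminated.
Round 4: Dev 24, Ben 15, Kira 10. Kira eliminated.
Round 5: Dev 24, Ben 25. Ben has a majority (≥25).

Ben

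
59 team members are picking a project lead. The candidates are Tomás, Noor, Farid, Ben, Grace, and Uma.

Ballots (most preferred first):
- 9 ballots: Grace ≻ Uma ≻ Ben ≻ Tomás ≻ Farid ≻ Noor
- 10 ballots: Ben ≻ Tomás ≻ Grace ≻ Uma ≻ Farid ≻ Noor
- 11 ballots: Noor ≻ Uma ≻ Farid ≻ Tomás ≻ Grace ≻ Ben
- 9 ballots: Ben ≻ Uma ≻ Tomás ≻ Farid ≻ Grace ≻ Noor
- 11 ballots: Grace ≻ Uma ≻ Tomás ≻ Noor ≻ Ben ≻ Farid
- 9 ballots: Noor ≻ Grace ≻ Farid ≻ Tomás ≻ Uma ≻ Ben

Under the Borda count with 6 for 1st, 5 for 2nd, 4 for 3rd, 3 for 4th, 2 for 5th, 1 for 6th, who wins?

Uma

Tomás: 9×3 + 10×5 + 11×3 + 9×4 + 11×4 + 9×3 = 217
Noor: 9×1 + 10×1 + 11×6 + 9×1 + 11×3 + 9×6 = 181
Farid: 9×2 + 10×2 + 11×4 + 9×3 + 11×1 + 9×4 = 156
Ben: 9×4 + 10×6 + 11×1 + 9×6 + 11×2 + 9×1 = 192
Grace: 9×6 + 10×4 + 11×2 + 9×2 + 11×6 + 9×5 = 245
Uma: 9×5 + 10×3 + 11×5 + 9×5 + 11×5 + 9×2 = 248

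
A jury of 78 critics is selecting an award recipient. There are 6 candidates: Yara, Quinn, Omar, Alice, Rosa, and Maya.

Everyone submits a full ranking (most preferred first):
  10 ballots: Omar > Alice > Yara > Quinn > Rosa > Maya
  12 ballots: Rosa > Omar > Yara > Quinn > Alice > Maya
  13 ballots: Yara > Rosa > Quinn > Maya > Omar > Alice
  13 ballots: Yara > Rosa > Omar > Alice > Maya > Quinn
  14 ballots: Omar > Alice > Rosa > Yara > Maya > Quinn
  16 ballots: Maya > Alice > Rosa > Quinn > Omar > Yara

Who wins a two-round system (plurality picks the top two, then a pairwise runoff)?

Omar

Round 1 first-place votes: Yara 26, Quinn 0, Omar 24, Alice 0, Rosa 12, Maya 16. Yara and Omar advance.
Runoff: Yara is ranked above Omar on 26 ballots, Omar above Yara on 52.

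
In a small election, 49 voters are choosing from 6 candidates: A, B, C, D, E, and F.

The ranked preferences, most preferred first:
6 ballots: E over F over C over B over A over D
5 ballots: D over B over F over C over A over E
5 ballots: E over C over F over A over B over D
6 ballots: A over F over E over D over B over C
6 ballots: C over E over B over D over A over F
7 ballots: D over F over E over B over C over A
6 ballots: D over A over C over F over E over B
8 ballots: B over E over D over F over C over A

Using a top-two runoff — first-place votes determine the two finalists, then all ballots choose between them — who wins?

E

Round 1 first-place votes: A 6, B 8, C 6, D 18, E 11, F 0. D and E advance.
Runoff: D is ranked above E on 18 ballots, E above D on 31.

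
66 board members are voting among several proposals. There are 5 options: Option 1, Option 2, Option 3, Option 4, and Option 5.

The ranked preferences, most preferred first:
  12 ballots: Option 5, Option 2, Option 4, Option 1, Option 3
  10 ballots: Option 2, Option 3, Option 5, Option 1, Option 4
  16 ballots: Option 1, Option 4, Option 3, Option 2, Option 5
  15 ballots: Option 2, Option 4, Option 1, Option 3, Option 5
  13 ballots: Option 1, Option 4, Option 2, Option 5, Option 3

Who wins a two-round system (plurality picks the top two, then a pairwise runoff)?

Round 1 first-place votes: Option 1 29, Option 2 25, Option 3 0, Option 4 0, Option 5 12. Option 1 and Option 2 advance.
Runoff: Option 1 is ranked above Option 2 on 29 ballots, Option 2 above Option 1 on 37.

Option 2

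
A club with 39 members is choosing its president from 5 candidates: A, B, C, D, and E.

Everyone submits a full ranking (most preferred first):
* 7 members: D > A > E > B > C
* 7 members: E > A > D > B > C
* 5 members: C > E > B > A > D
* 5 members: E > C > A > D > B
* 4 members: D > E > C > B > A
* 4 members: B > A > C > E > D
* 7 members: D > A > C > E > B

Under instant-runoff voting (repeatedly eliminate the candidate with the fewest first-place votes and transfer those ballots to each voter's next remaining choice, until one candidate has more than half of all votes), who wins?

Round 1: A 0, B 4, C 5, D 18, E 12. A eliminated.
Round 2: B 4, C 5, D 18, E 12. B eliminated.
Round 3: C 9, D 18, E 12. C eliminated.
Round 4: D 18, E 21. E has a majority (≥20).

E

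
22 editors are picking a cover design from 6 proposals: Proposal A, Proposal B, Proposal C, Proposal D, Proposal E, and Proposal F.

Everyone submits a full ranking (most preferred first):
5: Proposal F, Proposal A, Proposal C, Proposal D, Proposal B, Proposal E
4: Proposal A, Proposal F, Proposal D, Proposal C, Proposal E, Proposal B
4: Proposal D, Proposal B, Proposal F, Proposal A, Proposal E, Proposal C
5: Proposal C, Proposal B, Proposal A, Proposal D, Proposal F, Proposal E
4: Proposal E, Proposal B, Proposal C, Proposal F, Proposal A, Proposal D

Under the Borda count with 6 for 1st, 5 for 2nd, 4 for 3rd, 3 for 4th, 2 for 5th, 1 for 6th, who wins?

Proposal A: 5×5 + 4×6 + 4×3 + 5×4 + 4×2 = 89
Proposal B: 5×2 + 4×1 + 4×5 + 5×5 + 4×5 = 79
Proposal C: 5×4 + 4×3 + 4×1 + 5×6 + 4×4 = 82
Proposal D: 5×3 + 4×4 + 4×6 + 5×3 + 4×1 = 74
Proposal E: 5×1 + 4×2 + 4×2 + 5×1 + 4×6 = 50
Proposal F: 5×6 + 4×5 + 4×4 + 5×2 + 4×3 = 88

Proposal A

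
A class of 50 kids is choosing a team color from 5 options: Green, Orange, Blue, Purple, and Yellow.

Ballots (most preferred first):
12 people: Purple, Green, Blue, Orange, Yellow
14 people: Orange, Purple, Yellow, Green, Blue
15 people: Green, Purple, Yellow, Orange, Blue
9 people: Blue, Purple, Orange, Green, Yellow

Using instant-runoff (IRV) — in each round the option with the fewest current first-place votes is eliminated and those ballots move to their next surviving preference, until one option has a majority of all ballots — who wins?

Round 1: Green 15, Orange 14, Blue 9, Purple 12, Yellow 0. Yellow eliminated.
Round 2: Green 15, Orange 14, Blue 9, Purple 12. Blue eliminated.
Round 3: Green 15, Orange 14, Purple 21. Orange eliminated.
Round 4: Green 15, Purple 35. Purple has a majority (≥26).

Purple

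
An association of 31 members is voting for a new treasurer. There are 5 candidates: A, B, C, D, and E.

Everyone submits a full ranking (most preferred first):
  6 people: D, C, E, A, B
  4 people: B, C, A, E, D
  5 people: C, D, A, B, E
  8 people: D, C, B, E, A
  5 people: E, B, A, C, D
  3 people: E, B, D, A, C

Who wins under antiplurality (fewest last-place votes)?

C

Last-place votes: A 8, B 6, C 3, D 9, E 5.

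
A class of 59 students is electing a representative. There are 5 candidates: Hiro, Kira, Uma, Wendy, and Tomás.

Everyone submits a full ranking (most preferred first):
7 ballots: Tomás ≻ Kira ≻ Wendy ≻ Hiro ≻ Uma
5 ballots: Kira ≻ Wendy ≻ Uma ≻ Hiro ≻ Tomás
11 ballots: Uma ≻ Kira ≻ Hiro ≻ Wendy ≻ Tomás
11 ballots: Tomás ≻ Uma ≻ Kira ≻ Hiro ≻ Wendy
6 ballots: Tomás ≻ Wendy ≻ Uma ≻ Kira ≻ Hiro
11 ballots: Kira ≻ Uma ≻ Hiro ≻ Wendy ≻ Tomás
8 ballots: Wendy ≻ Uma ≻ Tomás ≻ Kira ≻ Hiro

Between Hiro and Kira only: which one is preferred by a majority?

Hiro is ranked above Kira on 0 ballots; Kira above Hiro on 59.

Kira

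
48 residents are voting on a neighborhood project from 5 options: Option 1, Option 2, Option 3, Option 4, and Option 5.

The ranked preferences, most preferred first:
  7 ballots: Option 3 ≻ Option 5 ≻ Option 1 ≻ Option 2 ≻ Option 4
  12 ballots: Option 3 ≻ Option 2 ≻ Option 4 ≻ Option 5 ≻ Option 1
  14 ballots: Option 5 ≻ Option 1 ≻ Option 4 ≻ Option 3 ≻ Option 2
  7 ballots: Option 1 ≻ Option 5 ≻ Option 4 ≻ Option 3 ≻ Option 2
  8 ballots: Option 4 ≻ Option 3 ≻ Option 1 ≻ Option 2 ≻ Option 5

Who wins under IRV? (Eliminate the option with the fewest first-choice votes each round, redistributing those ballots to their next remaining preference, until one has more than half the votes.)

Round 1: Option 1 7, Option 2 0, Option 3 19, Option 4 8, Option 5 14. Option 2 eliminated.
Round 2: Option 1 7, Option 3 19, Option 4 8, Option 5 14. Option 1 eliminated.
Round 3: Option 3 19, Option 4 8, Option 5 21. Option 4 eliminated.
Round 4: Option 3 27, Option 5 21. Option 3 has a majority (≥25).

Option 3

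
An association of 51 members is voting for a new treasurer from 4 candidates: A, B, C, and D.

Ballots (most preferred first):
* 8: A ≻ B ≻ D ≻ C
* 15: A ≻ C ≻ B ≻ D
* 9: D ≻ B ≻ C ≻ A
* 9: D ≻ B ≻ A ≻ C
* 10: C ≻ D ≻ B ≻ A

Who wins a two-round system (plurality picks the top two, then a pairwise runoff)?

D

Round 1 first-place votes: A 23, B 0, C 10, D 18. A and D advance.
Runoff: A is ranked above D on 23 ballots, D above A on 28.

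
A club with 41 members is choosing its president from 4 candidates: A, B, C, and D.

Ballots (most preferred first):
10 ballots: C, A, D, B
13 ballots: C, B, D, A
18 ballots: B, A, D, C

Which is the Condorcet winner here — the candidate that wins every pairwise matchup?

C

C vs A: 23–18
C vs B: 23–18
C vs D: 23–18
C beats every other candidate.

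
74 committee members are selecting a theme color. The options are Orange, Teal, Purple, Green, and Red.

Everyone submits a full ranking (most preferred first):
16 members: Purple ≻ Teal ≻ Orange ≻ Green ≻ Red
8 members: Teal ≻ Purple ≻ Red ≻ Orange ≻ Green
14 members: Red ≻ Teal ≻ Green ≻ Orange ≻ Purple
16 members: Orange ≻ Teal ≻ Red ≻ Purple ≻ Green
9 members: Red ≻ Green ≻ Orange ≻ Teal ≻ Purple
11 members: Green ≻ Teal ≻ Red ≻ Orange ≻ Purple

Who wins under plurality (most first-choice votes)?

Red

First-place votes: Orange 16, Teal 8, Purple 16, Green 11, Red 23.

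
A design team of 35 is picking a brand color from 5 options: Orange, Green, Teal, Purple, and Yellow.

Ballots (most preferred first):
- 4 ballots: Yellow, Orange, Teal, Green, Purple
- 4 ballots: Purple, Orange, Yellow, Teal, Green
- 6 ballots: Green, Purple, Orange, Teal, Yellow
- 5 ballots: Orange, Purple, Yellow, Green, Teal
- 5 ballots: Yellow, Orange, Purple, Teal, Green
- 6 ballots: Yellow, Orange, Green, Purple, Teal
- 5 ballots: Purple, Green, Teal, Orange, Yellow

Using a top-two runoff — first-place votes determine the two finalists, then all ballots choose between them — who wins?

Round 1 first-place votes: Orange 5, Green 6, Teal 0, Purple 9, Yellow 15. Yellow and Purple advance.
Runoff: Yellow is ranked above Purple on 15 ballots, Purple above Yellow on 20.

Purple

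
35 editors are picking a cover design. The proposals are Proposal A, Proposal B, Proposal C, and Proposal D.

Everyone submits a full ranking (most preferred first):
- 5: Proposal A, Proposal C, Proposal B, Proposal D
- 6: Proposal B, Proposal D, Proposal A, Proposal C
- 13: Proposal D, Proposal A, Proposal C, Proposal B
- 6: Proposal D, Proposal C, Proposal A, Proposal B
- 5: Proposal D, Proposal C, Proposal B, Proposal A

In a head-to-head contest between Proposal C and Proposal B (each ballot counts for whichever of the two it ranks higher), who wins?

Proposal C is ranked above Proposal B on 29 ballots; Proposal B above Proposal C on 6.

Proposal C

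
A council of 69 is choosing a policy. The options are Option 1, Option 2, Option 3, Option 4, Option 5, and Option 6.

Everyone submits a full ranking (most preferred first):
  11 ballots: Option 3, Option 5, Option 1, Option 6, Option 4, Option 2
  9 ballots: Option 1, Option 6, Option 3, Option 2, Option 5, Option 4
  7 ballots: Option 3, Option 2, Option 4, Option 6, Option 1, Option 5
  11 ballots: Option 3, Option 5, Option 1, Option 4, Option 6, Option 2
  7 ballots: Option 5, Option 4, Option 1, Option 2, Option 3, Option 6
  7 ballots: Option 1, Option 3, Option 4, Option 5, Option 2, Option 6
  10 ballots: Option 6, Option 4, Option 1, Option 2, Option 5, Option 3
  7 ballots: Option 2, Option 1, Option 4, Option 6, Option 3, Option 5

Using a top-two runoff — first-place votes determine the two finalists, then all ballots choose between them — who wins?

Round 1 first-place votes: Option 1 16, Option 2 7, Option 3 29, Option 4 0, Option 5 7, Option 6 10. Option 3 and Option 1 advance.
Runoff: Option 3 is ranked above Option 1 on 29 ballots, Option 1 above Option 3 on 40.

Option 1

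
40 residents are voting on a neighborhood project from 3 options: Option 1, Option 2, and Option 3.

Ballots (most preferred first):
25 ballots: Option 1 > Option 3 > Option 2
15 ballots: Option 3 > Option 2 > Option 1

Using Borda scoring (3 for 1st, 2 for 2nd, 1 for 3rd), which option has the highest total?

Option 3

Option 1: 25×3 + 15×1 = 90
Option 2: 25×1 + 15×2 = 55
Option 3: 25×2 + 15×3 = 95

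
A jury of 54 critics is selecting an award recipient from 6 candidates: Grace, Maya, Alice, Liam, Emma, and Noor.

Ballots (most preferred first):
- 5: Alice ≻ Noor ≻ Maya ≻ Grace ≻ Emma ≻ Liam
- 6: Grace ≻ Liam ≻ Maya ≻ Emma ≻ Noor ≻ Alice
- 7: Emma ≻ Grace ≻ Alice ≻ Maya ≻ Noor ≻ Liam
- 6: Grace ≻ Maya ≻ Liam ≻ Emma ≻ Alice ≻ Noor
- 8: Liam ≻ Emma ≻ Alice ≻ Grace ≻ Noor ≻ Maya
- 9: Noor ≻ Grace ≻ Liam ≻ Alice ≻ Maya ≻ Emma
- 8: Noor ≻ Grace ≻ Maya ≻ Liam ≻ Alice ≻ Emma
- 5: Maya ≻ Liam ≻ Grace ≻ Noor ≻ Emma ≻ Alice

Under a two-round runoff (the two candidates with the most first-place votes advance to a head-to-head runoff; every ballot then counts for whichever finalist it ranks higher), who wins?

Grace

Round 1 first-place votes: Grace 12, Maya 5, Alice 5, Liam 8, Emma 7, Noor 17. Noor and Grace advance.
Runoff: Noor is ranked above Grace on 22 ballots, Grace above Noor on 32.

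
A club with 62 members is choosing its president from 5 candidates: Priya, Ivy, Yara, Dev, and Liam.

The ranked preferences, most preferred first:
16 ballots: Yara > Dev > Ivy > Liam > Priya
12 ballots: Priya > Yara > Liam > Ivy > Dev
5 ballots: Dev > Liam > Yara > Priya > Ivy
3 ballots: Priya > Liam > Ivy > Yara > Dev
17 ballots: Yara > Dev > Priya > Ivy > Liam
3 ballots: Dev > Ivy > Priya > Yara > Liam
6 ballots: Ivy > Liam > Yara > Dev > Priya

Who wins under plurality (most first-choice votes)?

Yara

First-place votes: Priya 15, Ivy 6, Yara 33, Dev 8, Liam 0.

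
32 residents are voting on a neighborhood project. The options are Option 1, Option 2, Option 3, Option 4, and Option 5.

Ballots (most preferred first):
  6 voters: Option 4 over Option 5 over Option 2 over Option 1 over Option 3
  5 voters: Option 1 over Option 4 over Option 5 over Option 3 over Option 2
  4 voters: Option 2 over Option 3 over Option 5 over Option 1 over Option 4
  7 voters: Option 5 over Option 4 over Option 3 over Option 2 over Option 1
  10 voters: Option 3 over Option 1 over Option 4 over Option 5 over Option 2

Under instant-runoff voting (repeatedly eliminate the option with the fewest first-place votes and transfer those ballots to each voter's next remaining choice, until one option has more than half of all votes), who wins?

Option 4

Round 1: Option 1 5, Option 2 4, Option 3 10, Option 4 6, Option 5 7. Option 2 eliminated.
Round 2: Option 1 5, Option 3 14, Option 4 6, Option 5 7. Option 1 eliminated.
Round 3: Option 3 14, Option 4 11, Option 5 7. Option 5 eliminated.
Round 4: Option 3 14, Option 4 18. Option 4 has a majority (≥17).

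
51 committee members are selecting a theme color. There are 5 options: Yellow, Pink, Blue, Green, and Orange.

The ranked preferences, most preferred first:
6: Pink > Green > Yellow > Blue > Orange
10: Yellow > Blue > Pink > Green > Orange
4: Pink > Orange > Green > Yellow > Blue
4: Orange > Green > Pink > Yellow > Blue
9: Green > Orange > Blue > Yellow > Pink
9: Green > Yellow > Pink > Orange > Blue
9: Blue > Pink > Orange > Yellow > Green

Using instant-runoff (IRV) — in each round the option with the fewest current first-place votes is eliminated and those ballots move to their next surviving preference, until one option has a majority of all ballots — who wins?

Pink

Round 1: Yellow 10, Pink 10, Blue 9, Green 18, Orange 4. Orange eliminated.
Round 2: Yellow 10, Pink 10, Blue 9, Green 22. Blue eliminated.
Round 3: Yellow 10, Pink 19, Green 22. Yellow eliminated.
Round 4: Pink 29, Green 22. Pink has a majority (≥26).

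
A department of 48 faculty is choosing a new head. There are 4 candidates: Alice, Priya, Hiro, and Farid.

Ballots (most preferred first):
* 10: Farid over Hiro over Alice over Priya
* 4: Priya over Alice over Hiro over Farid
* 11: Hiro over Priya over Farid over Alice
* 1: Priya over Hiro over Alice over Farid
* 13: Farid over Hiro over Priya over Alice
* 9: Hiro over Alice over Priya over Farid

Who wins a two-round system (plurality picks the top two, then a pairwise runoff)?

Hiro

Round 1 first-place votes: Alice 0, Priya 5, Hiro 20, Farid 23. Farid and Hiro advance.
Runoff: Farid is ranked above Hiro on 23 ballots, Hiro above Farid on 25.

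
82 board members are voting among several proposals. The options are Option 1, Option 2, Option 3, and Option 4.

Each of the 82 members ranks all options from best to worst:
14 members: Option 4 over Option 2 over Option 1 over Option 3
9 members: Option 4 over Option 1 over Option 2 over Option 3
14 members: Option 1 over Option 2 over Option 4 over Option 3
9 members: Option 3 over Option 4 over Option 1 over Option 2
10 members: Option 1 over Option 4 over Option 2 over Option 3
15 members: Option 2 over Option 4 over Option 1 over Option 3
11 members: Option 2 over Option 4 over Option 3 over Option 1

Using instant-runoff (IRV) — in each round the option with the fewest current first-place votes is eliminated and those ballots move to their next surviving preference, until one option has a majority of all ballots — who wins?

Round 1: Option 1 24, Option 2 26, Option 3 9, Option 4 23. Option 3 eliminated.
Round 2: Option 1 24, Option 2 26, Option 4 32. Option 1 eliminated.
Round 3: Option 2 40, Option 4 42. Option 4 has a majority (≥42).

Option 4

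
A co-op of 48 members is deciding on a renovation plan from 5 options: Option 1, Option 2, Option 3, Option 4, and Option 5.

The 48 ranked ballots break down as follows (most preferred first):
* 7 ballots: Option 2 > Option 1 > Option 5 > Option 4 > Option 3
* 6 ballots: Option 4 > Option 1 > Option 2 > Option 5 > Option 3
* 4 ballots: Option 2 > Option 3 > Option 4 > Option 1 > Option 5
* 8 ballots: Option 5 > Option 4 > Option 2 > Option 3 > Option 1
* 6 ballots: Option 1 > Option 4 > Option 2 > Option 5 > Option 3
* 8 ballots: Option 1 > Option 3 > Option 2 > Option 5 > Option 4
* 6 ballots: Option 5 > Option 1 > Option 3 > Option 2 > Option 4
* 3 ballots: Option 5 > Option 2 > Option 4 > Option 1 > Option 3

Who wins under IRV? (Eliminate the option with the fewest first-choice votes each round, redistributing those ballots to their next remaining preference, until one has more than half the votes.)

Option 1

Round 1: Option 1 14, Option 2 11, Option 3 0, Option 4 6, Option 5 17. Option 3 eliminated.
Round 2: Option 1 14, Option 2 11, Option 4 6, Option 5 17. Option 4 eliminated.
Round 3: Option 1 20, Option 2 11, Option 5 17. Option 2 eliminated.
Round 4: Option 1 31, Option 5 17. Option 1 has a majority (≥25).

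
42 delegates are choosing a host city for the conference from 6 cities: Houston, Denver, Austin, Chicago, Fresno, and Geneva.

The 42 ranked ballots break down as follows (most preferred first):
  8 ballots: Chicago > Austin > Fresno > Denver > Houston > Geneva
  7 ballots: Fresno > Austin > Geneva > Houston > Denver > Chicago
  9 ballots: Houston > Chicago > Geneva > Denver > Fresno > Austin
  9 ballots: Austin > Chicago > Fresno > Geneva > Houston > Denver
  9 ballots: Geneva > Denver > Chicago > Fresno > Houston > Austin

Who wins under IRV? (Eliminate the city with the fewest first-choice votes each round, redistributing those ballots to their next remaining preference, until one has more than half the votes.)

Austin

Round 1: Houston 9, Denver 0, Austin 9, Chicago 8, Fresno 7, Geneva 9. Denver eliminated.
Round 2: Houston 9, Austin 9, Chicago 8, Fresno 7, Geneva 9. Fresno eliminated.
Round 3: Houston 9, Austin 16, Chicago 8, Geneva 9. Chicago eliminated.
Round 4: Houston 9, Austin 24, Geneva 9. Austin has a majority (≥22).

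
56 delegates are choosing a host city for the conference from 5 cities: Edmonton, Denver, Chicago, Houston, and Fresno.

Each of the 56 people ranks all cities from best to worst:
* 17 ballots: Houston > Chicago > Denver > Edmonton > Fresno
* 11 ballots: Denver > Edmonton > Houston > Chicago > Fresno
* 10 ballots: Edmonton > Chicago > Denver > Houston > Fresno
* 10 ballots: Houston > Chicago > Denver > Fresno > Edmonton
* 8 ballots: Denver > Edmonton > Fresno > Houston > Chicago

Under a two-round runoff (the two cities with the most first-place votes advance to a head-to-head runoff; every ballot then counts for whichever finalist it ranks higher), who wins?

Round 1 first-place votes: Edmonton 10, Denver 19, Chicago 0, Houston 27, Fresno 0. Houston and Denver advance.
Runoff: Houston is ranked above Denver on 27 ballots, Denver above Houston on 29.

Denver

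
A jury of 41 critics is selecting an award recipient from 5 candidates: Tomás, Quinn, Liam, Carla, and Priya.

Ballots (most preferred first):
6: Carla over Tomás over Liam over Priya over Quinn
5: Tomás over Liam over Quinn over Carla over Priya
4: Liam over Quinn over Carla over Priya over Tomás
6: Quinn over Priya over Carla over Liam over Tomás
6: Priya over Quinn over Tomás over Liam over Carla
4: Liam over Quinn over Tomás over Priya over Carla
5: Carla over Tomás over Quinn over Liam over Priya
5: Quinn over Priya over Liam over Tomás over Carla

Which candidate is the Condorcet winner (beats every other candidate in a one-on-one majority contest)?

Quinn vs Tomás: 25–16
Quinn vs Liam: 22–19
Quinn vs Carla: 30–11
Quinn vs Priya: 29–12
Quinn beats every other candidate.

Quinn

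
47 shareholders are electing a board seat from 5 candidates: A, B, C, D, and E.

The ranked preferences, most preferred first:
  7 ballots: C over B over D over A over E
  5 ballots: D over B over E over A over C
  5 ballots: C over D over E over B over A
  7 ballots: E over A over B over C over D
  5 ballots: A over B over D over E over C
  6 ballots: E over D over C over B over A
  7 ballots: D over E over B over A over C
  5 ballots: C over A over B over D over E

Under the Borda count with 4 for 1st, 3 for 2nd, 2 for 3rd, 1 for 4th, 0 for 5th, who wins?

A: 7×1 + 5×1 + 5×0 + 7×3 + 5×4 + 6×0 + 7×1 + 5×3 = 75
B: 7×3 + 5×3 + 5×1 + 7×2 + 5×3 + 6×1 + 7×2 + 5×2 = 100
C: 7×4 + 5×0 + 5×4 + 7×1 + 5×0 + 6×2 + 7×0 + 5×4 = 87
D: 7×2 + 5×4 + 5×3 + 7×0 + 5×2 + 6×3 + 7×4 + 5×1 = 110
E: 7×0 + 5×2 + 5×2 + 7×4 + 5×1 + 6×4 + 7×3 + 5×0 = 98

D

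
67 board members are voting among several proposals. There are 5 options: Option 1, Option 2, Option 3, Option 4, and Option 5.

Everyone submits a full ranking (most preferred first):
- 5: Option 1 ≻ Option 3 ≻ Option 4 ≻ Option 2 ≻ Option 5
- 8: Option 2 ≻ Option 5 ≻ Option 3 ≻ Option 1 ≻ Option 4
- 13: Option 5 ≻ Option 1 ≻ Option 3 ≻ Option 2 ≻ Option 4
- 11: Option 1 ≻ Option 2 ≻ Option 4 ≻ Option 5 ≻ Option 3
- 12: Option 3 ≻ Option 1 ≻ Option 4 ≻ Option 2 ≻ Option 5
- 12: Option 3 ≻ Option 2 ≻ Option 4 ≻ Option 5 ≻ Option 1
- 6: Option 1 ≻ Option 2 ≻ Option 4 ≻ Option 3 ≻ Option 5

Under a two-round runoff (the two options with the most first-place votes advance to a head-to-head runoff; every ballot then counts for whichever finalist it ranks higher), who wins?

Round 1 first-place votes: Option 1 22, Option 2 8, Option 3 24, Option 4 0, Option 5 13. Option 3 and Option 1 advance.
Runoff: Option 3 is ranked above Option 1 on 32 ballots, Option 1 above Option 3 on 35.

Option 1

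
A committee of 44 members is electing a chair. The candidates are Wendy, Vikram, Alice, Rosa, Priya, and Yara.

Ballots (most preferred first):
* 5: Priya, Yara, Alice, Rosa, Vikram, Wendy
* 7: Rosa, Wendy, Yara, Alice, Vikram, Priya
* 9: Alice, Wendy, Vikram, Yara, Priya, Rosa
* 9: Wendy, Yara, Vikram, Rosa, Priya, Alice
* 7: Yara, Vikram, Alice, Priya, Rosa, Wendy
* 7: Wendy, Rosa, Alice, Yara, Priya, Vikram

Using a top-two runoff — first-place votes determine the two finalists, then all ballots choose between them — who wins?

Wendy

Round 1 first-place votes: Wendy 16, Vikram 0, Alice 9, Rosa 7, Priya 5, Yara 7. Wendy and Alice advance.
Runoff: Wendy is ranked above Alice on 23 ballots, Alice above Wendy on 21.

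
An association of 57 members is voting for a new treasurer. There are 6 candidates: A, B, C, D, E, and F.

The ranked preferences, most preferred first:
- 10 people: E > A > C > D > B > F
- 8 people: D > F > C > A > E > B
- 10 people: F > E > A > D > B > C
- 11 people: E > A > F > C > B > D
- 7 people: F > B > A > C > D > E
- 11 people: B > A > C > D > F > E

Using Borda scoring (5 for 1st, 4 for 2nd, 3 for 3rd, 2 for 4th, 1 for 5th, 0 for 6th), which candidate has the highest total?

A: 10×4 + 8×2 + 10×3 + 11×4 + 7×3 + 11×4 = 195
B: 10×1 + 8×0 + 10×1 + 11×1 + 7×4 + 11×5 = 114
C: 10×3 + 8×3 + 10×0 + 11×2 + 7×2 + 11×3 = 123
D: 10×2 + 8×5 + 10×2 + 11×0 + 7×1 + 11×2 = 109
E: 10×5 + 8×1 + 10×4 + 11×5 + 7×0 + 11×0 = 153
F: 10×0 + 8×4 + 10×5 + 11×3 + 7×5 + 11×1 = 161

A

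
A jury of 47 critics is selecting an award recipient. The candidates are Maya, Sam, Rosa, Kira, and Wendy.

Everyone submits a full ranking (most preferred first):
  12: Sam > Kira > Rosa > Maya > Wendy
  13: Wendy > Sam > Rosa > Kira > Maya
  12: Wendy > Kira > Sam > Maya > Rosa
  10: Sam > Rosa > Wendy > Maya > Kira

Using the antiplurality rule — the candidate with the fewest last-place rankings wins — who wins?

Sam

Last-place votes: Maya 13, Sam 0, Rosa 12, Kira 10, Wendy 12.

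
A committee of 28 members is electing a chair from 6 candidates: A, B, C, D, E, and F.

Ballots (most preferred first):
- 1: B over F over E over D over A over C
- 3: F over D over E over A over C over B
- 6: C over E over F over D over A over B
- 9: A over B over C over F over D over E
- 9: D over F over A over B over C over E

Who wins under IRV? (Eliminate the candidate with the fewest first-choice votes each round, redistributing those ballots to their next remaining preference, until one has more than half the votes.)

Round 1: A 9, B 1, C 6, D 9, E 0, F 3. E eliminated.
Round 2: A 9, B 1, C 6, D 9, F 3. B eliminated.
Round 3: A 9, C 6, D 9, F 4. F eliminated.
Round 4: A 9, C 6, D 13. C eliminated.
Round 5: A 9, D 19. D has a majority (≥15).

D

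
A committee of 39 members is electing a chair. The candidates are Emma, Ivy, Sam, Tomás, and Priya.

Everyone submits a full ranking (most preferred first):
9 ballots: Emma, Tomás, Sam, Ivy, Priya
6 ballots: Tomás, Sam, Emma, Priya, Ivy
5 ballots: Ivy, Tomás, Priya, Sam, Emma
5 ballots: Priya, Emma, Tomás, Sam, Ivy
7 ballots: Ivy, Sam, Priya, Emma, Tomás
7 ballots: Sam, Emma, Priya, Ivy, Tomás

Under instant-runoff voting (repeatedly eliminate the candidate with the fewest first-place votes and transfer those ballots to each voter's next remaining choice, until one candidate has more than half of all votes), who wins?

Round 1: Emma 9, Ivy 12, Sam 7, Tomás 6, Priya 5. Priya eliminated.
Round 2: Emma 14, Ivy 12, Sam 7, Tomás 6. Tomás eliminated.
Round 3: Emma 14, Ivy 12, Sam 13. Ivy eliminated.
Round 4: Emma 14, Sam 25. Sam has a majority (≥20).

Sam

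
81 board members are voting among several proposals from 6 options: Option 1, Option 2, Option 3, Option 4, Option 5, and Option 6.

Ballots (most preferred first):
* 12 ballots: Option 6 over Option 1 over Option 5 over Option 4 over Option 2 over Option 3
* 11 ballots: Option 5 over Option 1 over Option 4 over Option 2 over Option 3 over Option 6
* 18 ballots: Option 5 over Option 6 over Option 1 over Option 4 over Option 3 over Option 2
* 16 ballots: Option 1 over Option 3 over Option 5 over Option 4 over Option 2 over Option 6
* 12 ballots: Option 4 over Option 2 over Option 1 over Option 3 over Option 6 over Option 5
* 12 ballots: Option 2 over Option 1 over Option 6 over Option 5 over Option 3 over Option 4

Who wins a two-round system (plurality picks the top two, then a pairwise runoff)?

Round 1 first-place votes: Option 1 16, Option 2 12, Option 3 0, Option 4 12, Option 5 29, Option 6 12. Option 5 and Option 1 advance.
Runoff: Option 5 is ranked above Option 1 on 29 ballots, Option 1 above Option 5 on 52.

Option 1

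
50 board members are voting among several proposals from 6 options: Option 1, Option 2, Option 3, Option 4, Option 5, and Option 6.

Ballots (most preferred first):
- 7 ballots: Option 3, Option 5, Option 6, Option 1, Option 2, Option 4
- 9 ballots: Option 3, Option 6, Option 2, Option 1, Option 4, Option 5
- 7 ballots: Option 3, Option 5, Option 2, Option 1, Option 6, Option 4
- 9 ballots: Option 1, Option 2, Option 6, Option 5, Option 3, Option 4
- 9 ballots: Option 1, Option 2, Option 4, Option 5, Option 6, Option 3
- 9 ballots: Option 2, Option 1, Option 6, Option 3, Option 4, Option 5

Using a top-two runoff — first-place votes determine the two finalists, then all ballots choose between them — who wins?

Option 1

Round 1 first-place votes: Option 1 18, Option 2 9, Option 3 23, Option 4 0, Option 5 0, Option 6 0. Option 3 and Option 1 advance.
Runoff: Option 3 is ranked above Option 1 on 23 ballots, Option 1 above Option 3 on 27.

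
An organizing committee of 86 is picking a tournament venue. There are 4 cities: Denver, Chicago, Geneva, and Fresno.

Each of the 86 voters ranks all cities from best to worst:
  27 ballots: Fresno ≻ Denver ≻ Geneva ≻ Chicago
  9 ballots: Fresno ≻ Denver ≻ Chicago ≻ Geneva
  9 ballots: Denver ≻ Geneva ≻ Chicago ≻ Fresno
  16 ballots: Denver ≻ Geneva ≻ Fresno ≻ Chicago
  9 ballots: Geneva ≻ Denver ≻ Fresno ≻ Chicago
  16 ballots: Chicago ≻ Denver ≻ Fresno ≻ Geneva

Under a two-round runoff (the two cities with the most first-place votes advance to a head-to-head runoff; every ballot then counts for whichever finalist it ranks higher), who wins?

Round 1 first-place votes: Denver 25, Chicago 16, Geneva 9, Fresno 36. Fresno and Denver advance.
Runoff: Fresno is ranked above Denver on 36 ballots, Denver above Fresno on 50.

Denver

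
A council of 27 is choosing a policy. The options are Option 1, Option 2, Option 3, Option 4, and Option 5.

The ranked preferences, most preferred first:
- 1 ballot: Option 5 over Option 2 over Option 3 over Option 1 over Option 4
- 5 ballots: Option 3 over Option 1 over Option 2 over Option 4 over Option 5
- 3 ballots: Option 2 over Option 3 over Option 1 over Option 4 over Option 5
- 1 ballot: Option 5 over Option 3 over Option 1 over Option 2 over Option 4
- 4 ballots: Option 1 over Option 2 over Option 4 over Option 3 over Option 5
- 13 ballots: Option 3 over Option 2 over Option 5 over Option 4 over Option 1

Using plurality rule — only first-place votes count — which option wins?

First-place votes: Option 1 4, Option 2 3, Option 3 18, Option 4 0, Option 5 2.

Option 3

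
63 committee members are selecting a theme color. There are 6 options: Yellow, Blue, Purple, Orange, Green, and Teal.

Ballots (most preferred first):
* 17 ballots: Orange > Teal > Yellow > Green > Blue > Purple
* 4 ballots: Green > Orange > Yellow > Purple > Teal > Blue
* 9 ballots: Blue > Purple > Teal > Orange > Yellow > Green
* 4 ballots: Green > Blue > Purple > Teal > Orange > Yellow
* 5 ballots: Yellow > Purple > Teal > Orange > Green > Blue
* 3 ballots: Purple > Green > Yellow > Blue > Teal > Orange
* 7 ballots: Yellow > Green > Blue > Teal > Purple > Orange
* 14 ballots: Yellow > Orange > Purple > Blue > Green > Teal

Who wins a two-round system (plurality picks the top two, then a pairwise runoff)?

Orange

Round 1 first-place votes: Yellow 26, Blue 9, Purple 3, Orange 17, Green 8, Teal 0. Yellow and Orange advance.
Runoff: Yellow is ranked above Orange on 29 ballots, Orange above Yellow on 34.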